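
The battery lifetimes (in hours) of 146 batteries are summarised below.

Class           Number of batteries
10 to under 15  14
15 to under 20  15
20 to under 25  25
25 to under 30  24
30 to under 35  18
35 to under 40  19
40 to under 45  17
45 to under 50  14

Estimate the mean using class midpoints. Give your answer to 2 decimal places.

Midpoints: 12.5, 17.5, 22.5, 27.5, 32.5, 37.5, 42.5, 47.5
Σfm = 14×12.5 + 15×17.5 + 25×22.5 + 24×27.5 + 18×32.5 + 19×37.5 + 17×42.5 + 14×47.5 = 4345
n = Σf = 146
Mean = 4345 / 146 = 29.7603

29.76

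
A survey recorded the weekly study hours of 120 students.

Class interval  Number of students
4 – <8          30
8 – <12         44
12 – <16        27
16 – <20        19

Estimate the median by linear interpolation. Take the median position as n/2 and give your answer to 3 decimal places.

Cumulative frequencies: 30, 74, 101, 120
n = 120; position = n/2 = 60.
This falls in the class 8 – <12: L = 8, F = 30, f = 44, h = 4.
Median ≈ 8 + ((60 − 30) / 44) × 4 = 10.7273

10.727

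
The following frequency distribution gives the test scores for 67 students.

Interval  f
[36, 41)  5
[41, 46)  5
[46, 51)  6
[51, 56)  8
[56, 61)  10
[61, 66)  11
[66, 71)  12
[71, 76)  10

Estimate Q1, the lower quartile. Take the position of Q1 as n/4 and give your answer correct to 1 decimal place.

Cumulative frequencies: 5, 10, 16, 24, 34, 45, 57, 67
n = 67; position = n/4 = 16.75.
This falls in the class [51, 56): L = 51, F = 16, f = 8, h = 5.
Lower quartile ≈ 51 + ((16.75 − 16) / 8) × 5 = 51.4688

51.5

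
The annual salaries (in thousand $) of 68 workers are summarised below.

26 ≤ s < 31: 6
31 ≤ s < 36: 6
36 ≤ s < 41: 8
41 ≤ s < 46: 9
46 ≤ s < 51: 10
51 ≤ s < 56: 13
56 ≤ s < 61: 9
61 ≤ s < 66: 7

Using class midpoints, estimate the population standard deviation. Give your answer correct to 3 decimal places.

10.497

Midpoints: 28.5, 33.5, 38.5, 43.5, 48.5, 53.5, 58.5, 63.5
n = 68, Σfm = 3223, mean = 47.3971
Σfm² = 160253
Σf(m − x̄)² = Σfm² − (Σfm)²/n = 160253 − 3223²/68 = 7492.2794
Population variance = 7492.2794 / 68 = 110.1806
Standard deviation = √110.1806 = 10.4967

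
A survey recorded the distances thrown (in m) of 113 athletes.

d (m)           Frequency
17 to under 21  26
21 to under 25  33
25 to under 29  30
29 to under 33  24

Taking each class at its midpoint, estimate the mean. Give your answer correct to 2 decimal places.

Midpoints: 19, 23, 27, 31
Σfm = 26×19 + 33×23 + 30×27 + 24×31 = 2807
n = Σf = 113
Mean = 2807 / 113 = 24.8407

24.84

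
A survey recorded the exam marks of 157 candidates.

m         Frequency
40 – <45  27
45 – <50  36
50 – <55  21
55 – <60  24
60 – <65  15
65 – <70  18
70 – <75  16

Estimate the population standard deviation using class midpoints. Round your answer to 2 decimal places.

Midpoints: 42.5, 47.5, 52.5, 57.5, 62.5, 67.5, 72.5
n = 157, Σfm = 8652.5, mean = 55.1115
Σfm² = 491931.25
Σf(m − x̄)² = Σfm² − (Σfm)²/n = 491931.25 − 8652.5²/157 = 15079.2994
Population variance = 15079.2994 / 157 = 96.0465
Standard deviation = √96.0465 = 9.8003

9.80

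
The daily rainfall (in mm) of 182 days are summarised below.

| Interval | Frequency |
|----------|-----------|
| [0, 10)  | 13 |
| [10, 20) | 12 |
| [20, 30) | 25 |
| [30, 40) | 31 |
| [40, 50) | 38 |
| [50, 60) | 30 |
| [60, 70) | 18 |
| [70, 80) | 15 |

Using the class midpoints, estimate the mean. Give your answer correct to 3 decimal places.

Midpoints: 5, 15, 25, 35, 45, 55, 65, 75
Σfm = 13×5 + 12×15 + 25×25 + 31×35 + 38×45 + 30×55 + 18×65 + 15×75 = 7610
n = Σf = 182
Mean = 7610 / 182 = 41.8132

41.813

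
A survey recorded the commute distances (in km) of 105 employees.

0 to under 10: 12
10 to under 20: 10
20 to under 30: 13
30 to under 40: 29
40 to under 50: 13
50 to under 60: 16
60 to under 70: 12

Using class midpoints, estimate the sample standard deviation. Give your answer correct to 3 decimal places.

18.204

Midpoints: 5, 15, 25, 35, 45, 55, 65
n = 105, Σfm = 3795, mean = 36.1429
Σfm² = 171625
Σf(m − x̄)² = Σfm² − (Σfm)²/n = 171625 − 3795²/105 = 34462.8571
Sample variance = 34462.8571 / 104 = 331.3736
Standard deviation = √331.3736 = 18.2037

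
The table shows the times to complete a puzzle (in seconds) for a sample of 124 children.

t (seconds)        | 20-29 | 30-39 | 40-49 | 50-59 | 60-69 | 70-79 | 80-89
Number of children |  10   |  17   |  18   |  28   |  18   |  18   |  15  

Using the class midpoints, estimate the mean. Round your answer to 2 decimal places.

55.87

Midpoints: 24.5, 34.5, 44.5, 54.5, 64.5, 74.5, 84.5
Σfm = 10×24.5 + 17×34.5 + 18×44.5 + 28×54.5 + 18×64.5 + 18×74.5 + 15×84.5 = 6928
n = Σf = 124
Mean = 6928 / 124 = 55.8710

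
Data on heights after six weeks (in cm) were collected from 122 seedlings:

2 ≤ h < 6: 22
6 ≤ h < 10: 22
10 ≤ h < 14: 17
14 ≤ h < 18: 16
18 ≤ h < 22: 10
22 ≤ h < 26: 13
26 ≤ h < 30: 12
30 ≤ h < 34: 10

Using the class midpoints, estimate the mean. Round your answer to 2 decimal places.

15.51

Midpoints: 4, 8, 12, 16, 20, 24, 28, 32
Σfm = 22×4 + 22×8 + 17×12 + 16×16 + 10×20 + 13×24 + 12×28 + 10×32 = 1892
n = Σf = 122
Mean = 1892 / 122 = 15.5082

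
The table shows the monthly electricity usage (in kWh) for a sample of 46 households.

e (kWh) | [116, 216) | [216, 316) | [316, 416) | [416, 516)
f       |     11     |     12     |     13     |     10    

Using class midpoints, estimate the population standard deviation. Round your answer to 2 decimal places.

107.82

Midpoints: 166, 266, 366, 466
n = 46, Σfm = 14436, mean = 313.8261
Σfm² = 5065176
Σf(m − x̄)² = Σfm² − (Σfm)²/n = 5065176 − 14436²/46 = 534782.6087
Population variance = 534782.6087 / 46 = 11625.7089
Standard deviation = √11625.7089 = 107.8226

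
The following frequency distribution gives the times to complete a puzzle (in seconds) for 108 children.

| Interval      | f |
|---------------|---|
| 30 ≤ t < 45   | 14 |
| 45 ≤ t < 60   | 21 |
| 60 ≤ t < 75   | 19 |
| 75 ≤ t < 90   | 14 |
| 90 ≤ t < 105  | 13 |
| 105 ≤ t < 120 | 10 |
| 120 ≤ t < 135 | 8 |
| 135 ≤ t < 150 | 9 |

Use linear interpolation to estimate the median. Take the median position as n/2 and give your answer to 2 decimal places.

75.00

Cumulative frequencies: 14, 35, 54, 68, 81, 91, 99, 108
n = 108; position = n/2 = 54.
This falls in the class 60 ≤ t < 75: L = 60, F = 35, f = 19, h = 15.
Median ≈ 60 + ((54 − 35) / 19) × 15 = 75.0000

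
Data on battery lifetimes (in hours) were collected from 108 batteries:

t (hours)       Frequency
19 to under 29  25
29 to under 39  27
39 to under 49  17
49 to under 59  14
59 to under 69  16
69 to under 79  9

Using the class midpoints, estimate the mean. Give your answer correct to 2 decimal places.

43.63

Midpoints: 24, 34, 44, 54, 64, 74
Σfm = 25×24 + 27×34 + 17×44 + 14×54 + 16×64 + 9×74 = 4712
n = Σf = 108
Mean = 4712 / 108 = 43.6296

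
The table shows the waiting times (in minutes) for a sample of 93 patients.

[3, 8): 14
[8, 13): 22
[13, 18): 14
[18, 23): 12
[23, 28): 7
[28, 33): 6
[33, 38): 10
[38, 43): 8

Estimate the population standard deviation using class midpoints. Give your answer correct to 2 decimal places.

Midpoints: 5.5, 10.5, 15.5, 20.5, 25.5, 30.5, 35.5, 40.5
n = 93, Σfm = 1811.5, mean = 19.4785
Σfm² = 47113.25
Σf(m − x̄)² = Σfm² − (Σfm)²/n = 47113.25 − 1811.5²/93 = 11827.9570
Population variance = 11827.9570 / 93 = 127.1823
Standard deviation = √127.1823 = 11.2775

11.28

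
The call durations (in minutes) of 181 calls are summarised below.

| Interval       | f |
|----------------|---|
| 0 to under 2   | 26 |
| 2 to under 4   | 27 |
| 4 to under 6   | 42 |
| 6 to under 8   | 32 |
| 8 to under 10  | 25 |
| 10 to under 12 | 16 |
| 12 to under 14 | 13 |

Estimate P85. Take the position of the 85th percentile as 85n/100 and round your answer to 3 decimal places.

Cumulative frequencies: 26, 53, 95, 127, 152, 168, 181
n = 181; position = 85n/100 = 153.85.
This falls in the class 10 to under 12: L = 10, F = 152, f = 16, h = 2.
85th percentile ≈ 10 + ((153.85 − 152) / 16) × 2 = 10.2312

10.231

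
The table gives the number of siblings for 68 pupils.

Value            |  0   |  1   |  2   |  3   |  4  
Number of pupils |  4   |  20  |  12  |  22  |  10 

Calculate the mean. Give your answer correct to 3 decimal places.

2.206

Values: 0, 1, 2, 3, 4
Σfx = 4×0 + 20×1 + 12×2 + 22×3 + 10×4 = 150
n = Σf = 68
Mean = 150 / 68 = 2.2059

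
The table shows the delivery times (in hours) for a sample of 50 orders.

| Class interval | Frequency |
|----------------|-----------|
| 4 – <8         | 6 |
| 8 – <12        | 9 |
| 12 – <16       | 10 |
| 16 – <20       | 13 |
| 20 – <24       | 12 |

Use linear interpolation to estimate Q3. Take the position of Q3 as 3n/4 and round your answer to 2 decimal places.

19.85

Cumulative frequencies: 6, 15, 25, 38, 50
n = 50; position = 3n/4 = 37.5.
This falls in the class 16 – <20: L = 16, F = 25, f = 13, h = 4.
Upper quartile ≈ 16 + ((37.5 − 25) / 13) × 4 = 19.8462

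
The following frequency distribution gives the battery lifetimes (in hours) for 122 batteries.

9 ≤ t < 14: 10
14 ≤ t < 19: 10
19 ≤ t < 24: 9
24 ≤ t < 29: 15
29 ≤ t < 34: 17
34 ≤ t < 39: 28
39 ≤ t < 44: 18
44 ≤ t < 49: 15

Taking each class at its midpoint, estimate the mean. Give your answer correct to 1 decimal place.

31.7

Midpoints: 11.5, 16.5, 21.5, 26.5, 31.5, 36.5, 41.5, 46.5
Σfm = 10×11.5 + 10×16.5 + 9×21.5 + 15×26.5 + 17×31.5 + 28×36.5 + 18×41.5 + 15×46.5 = 3873
n = Σf = 122
Mean = 3873 / 122 = 31.7459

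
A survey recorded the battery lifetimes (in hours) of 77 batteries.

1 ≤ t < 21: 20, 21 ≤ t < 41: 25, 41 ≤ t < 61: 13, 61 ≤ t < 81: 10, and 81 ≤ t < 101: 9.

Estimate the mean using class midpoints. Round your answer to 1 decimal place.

41.4

Midpoints: 11, 31, 51, 71, 91
Σfm = 20×11 + 25×31 + 13×51 + 10×71 + 9×91 = 3187
n = Σf = 77
Mean = 3187 / 77 = 41.3896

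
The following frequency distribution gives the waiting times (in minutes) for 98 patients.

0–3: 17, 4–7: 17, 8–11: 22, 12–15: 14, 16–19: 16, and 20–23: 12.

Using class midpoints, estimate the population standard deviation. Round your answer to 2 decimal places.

6.53

Midpoints: 1.5, 5.5, 9.5, 13.5, 17.5, 21.5
n = 98, Σfm = 1055, mean = 10.7653
Σfm² = 15536.5
Σf(m − x̄)² = Σfm² − (Σfm)²/n = 15536.5 − 1055²/98 = 4179.1020
Population variance = 4179.1020 / 98 = 42.6439
Standard deviation = √42.6439 = 6.5302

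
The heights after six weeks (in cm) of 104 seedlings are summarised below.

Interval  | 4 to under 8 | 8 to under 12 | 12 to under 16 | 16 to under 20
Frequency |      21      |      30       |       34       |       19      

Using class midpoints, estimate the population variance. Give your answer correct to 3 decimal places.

16.306

Midpoints: 6, 10, 14, 18
n = 104, Σfm = 1244, mean = 11.9615
Σfm² = 16576
Σf(m − x̄)² = Σfm² − (Σfm)²/n = 16576 − 1244²/104 = 1695.8462
Population variance = 1695.8462 / 104 = 16.3062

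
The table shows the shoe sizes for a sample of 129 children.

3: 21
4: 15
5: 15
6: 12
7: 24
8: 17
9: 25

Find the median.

7

Cumulative frequencies: 21, 36, 51, 63, 87, 104, 129
n = 129, so the median is the value in position (n+1)/2 = 65.
Position 65 falls at value 7.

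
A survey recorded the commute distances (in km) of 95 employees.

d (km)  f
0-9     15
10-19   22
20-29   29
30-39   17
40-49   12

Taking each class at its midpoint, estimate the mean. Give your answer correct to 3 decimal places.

Midpoints: 4.5, 14.5, 24.5, 34.5, 44.5
Σfm = 15×4.5 + 22×14.5 + 29×24.5 + 17×34.5 + 12×44.5 = 2217.5
n = Σf = 95
Mean = 2217.5 / 95 = 23.3421

23.342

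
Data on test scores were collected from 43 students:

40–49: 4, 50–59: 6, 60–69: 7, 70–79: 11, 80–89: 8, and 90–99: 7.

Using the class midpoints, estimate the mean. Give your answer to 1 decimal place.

72.4

Midpoints: 44.5, 54.5, 64.5, 74.5, 84.5, 94.5
Σfm = 4×44.5 + 6×54.5 + 7×64.5 + 11×74.5 + 8×84.5 + 7×94.5 = 3113.5
n = Σf = 43
Mean = 3113.5 / 43 = 72.4070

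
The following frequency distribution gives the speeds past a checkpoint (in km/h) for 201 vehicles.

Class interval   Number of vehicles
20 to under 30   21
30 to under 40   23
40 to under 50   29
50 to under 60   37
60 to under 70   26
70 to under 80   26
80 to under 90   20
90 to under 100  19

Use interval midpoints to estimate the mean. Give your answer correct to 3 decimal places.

Midpoints: 25, 35, 45, 55, 65, 75, 85, 95
Σfm = 21×25 + 23×35 + 29×45 + 37×55 + 26×65 + 26×75 + 20×85 + 19×95 = 11815
n = Σf = 201
Mean = 11815 / 201 = 58.7811

58.781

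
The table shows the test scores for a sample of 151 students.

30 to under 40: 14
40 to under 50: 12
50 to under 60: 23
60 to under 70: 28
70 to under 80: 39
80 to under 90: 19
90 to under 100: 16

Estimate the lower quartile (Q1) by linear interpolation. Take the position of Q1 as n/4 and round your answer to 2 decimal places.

55.11

Cumulative frequencies: 14, 26, 49, 77, 116, 135, 151
n = 151; position = n/4 = 37.75.
This falls in the class 50 to under 60: L = 50, F = 26, f = 23, h = 10.
Lower quartile ≈ 50 + ((37.75 − 26) / 23) × 10 = 55.1087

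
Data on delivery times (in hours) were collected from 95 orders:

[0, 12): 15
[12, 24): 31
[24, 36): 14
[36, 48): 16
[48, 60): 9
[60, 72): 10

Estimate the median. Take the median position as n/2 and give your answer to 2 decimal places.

Cumulative frequencies: 15, 46, 60, 76, 85, 95
n = 95; position = n/2 = 47.5.
This falls in the class [24, 36): L = 24, F = 46, f = 14, h = 12.
Median ≈ 24 + ((47.5 − 46) / 14) × 12 = 25.2857

25.29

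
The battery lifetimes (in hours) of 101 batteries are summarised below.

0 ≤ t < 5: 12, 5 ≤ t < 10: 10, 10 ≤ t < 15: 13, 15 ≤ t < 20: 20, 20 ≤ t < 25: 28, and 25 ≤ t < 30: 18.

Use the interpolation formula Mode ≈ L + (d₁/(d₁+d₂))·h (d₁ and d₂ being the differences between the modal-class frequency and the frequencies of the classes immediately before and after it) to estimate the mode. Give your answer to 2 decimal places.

Modal class: 20 ≤ t < 25 (highest frequency 28).
d₁ = 28 − 20 = 8, d₂ = 28 − 18 = 10
Mode ≈ 20 + (8/(8+10)) × 5 = 20 + 2.2222 = 22.2222

22.22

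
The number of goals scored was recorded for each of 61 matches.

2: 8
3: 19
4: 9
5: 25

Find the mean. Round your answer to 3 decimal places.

3.836

Values: 2, 3, 4, 5
Σfx = 8×2 + 19×3 + 9×4 + 25×5 = 234
n = Σf = 61
Mean = 234 / 61 = 3.8361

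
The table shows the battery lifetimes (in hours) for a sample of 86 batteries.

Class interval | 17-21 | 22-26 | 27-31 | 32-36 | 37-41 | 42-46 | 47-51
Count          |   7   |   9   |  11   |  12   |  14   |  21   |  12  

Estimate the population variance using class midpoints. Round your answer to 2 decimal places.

Midpoints: 19, 24, 29, 34, 39, 44, 49
n = 86, Σfm = 3134, mean = 36.4419
Σfm² = 121596
Σf(m − x̄)² = Σfm² − (Σfm)²/n = 121596 − 3134²/86 = 7387.2093
Population variance = 7387.2093 / 86 = 85.8978

85.90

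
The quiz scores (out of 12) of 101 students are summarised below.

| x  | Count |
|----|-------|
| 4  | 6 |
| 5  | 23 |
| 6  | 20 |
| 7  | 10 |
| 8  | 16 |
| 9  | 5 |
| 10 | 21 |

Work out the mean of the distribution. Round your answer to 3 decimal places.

Values: 4, 5, 6, 7, 8, 9, 10
Σfx = 6×4 + 23×5 + 20×6 + 10×7 + 16×8 + 5×9 + 21×10 = 712
n = Σf = 101
Mean = 712 / 101 = 7.0495

7.050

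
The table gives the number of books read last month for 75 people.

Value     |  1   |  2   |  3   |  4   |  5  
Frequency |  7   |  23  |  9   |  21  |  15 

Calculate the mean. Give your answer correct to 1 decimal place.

3.2

Values: 1, 2, 3, 4, 5
Σfx = 7×1 + 23×2 + 9×3 + 21×4 + 15×5 = 239
n = Σf = 75
Mean = 239 / 75 = 3.1867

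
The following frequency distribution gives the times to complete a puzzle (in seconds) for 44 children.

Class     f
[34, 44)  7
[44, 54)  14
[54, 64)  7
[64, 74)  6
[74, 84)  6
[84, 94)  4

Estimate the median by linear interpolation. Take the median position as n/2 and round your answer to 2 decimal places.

55.43

Cumulative frequencies: 7, 21, 28, 34, 40, 44
n = 44; position = n/2 = 22.
This falls in the class [54, 64): L = 54, F = 21, f = 7, h = 10.
Median ≈ 54 + ((22 − 21) / 7) × 10 = 55.4286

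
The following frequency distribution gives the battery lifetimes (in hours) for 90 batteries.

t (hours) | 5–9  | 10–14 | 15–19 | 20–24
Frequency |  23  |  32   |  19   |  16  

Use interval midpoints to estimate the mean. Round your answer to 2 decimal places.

13.56

Midpoints: 7, 12, 17, 22
Σfm = 23×7 + 32×12 + 19×17 + 16×22 = 1220
n = Σf = 90
Mean = 1220 / 90 = 13.5556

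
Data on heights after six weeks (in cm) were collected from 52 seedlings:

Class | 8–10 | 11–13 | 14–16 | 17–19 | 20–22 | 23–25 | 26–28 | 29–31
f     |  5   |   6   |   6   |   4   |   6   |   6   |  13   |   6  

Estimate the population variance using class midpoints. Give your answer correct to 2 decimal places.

Midpoints: 9, 12, 15, 18, 21, 24, 27, 30
n = 52, Σfm = 1080, mean = 20.7692
Σfm² = 24894
Σf(m − x̄)² = Σfm² − (Σfm)²/n = 24894 − 1080²/52 = 2463.2308
Population variance = 2463.2308 / 52 = 47.3698

47.37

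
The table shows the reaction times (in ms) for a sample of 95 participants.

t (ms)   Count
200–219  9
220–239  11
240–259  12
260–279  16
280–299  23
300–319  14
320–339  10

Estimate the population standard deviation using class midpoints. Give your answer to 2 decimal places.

35.65

Midpoints: 209.5, 229.5, 249.5, 269.5, 289.5, 309.5, 329.5
n = 95, Σfm = 26002.5, mean = 273.7105
Σfm² = 7237873.75
Σf(m − x̄)² = Σfm² − (Σfm)²/n = 7237873.75 − 26002.5²/95 = 120715.7895
Population variance = 120715.7895 / 95 = 1270.6925
Standard deviation = √1270.6925 = 35.6468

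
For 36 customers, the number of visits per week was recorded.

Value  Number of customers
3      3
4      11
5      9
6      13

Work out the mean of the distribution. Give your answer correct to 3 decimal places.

4.889

Values: 3, 4, 5, 6
Σfx = 3×3 + 11×4 + 9×5 + 13×6 = 176
n = Σf = 36
Mean = 176 / 36 = 4.8889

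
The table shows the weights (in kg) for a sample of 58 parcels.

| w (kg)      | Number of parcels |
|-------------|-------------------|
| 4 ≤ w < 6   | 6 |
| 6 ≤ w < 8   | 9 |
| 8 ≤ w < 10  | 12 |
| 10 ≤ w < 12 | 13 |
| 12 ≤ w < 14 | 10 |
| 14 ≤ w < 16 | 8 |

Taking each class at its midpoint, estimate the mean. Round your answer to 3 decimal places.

Midpoints: 5, 7, 9, 11, 13, 15
Σfm = 6×5 + 9×7 + 12×9 + 13×11 + 10×13 + 8×15 = 594
n = Σf = 58
Mean = 594 / 58 = 10.2414

10.241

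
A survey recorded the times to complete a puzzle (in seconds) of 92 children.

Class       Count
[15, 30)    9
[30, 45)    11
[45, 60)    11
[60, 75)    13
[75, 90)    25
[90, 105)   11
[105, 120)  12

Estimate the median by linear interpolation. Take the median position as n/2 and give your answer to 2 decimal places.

Cumulative frequencies: 9, 20, 31, 44, 69, 80, 92
n = 92; position = n/2 = 46.
This falls in the class [75, 90): L = 75, F = 44, f = 25, h = 15.
Median ≈ 75 + ((46 − 44) / 25) × 15 = 76.2000

76.20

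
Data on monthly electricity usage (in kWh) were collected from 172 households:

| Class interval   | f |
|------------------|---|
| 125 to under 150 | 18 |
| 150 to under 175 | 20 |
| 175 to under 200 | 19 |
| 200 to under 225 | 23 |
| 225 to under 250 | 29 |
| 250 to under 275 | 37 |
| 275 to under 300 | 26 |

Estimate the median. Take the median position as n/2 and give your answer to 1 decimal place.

230.2

Cumulative frequencies: 18, 38, 57, 80, 109, 146, 172
n = 172; position = n/2 = 86.
This falls in the class 225 to under 250: L = 225, F = 80, f = 29, h = 25.
Median ≈ 225 + ((86 − 80) / 29) × 25 = 230.1724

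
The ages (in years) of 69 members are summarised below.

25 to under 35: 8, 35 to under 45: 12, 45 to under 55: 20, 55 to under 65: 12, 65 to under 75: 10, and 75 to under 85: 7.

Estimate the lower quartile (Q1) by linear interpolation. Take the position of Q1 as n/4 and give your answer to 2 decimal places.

42.71

Cumulative frequencies: 8, 20, 40, 52, 62, 69
n = 69; position = n/4 = 17.25.
This falls in the class 35 to under 45: L = 35, F = 8, f = 12, h = 10.
Lower quartile ≈ 35 + ((17.25 − 8) / 12) × 10 = 42.7083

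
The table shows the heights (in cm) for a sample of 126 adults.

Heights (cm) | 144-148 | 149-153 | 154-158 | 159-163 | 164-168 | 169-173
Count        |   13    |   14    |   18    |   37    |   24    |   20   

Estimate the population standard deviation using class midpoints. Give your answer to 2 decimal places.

Midpoints: 146, 151, 156, 161, 166, 171
n = 126, Σfm = 20181, mean = 160.1667
Σfm² = 3239611
Σf(m − x̄)² = Σfm² − (Σfm)²/n = 3239611 − 20181²/126 = 7287.5000
Population variance = 7287.5000 / 126 = 57.8373
Standard deviation = √57.8373 = 7.6051

7.61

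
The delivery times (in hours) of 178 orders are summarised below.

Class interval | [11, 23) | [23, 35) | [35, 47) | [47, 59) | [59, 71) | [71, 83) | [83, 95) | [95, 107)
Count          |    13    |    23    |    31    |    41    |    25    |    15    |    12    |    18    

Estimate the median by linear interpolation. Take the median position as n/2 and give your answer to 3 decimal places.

53.439

Cumulative frequencies: 13, 36, 67, 108, 133, 148, 160, 178
n = 178; position = n/2 = 89.
This falls in the class [47, 59): L = 47, F = 67, f = 41, h = 12.
Median ≈ 47 + ((89 − 67) / 41) × 12 = 53.4390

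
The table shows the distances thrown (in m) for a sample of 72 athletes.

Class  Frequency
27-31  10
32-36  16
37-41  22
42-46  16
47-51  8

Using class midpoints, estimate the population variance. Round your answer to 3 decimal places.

Midpoints: 29, 34, 39, 44, 49
n = 72, Σfm = 2788, mean = 38.7222
Σfm² = 110552
Σf(m − x̄)² = Σfm² − (Σfm)²/n = 110552 − 2788²/72 = 2594.4444
Population variance = 2594.4444 / 72 = 36.0340

36.034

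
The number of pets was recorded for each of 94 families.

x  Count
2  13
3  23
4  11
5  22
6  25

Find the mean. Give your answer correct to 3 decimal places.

4.245

Values: 2, 3, 4, 5, 6
Σfx = 13×2 + 23×3 + 11×4 + 22×5 + 25×6 = 399
n = Σf = 94
Mean = 399 / 94 = 4.2447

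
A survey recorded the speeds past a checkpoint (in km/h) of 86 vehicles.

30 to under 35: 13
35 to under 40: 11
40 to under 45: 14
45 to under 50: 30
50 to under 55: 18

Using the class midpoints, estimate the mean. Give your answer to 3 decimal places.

44.186

Midpoints: 32.5, 37.5, 42.5, 47.5, 52.5
Σfm = 13×32.5 + 11×37.5 + 14×42.5 + 30×47.5 + 18×52.5 = 3800
n = Σf = 86
Mean = 3800 / 86 = 44.1860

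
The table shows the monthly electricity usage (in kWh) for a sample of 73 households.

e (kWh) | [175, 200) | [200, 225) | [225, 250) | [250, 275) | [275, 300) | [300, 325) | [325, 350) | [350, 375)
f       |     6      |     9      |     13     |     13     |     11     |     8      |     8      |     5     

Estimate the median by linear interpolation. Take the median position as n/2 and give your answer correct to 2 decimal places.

266.35

Cumulative frequencies: 6, 15, 28, 41, 52, 60, 68, 73
n = 73; position = n/2 = 36.5.
This falls in the class [250, 275): L = 250, F = 28, f = 13, h = 25.
Median ≈ 250 + ((36.5 − 28) / 13) × 25 = 266.3462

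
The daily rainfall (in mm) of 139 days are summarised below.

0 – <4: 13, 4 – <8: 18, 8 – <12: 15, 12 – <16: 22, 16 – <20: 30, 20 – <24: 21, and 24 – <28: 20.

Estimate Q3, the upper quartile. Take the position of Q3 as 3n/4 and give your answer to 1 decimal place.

21.2

Cumulative frequencies: 13, 31, 46, 68, 98, 119, 139
n = 139; position = 3n/4 = 104.25.
This falls in the class 20 – <24: L = 20, F = 98, f = 21, h = 4.
Upper quartile ≈ 20 + ((104.25 − 98) / 21) × 4 = 21.1905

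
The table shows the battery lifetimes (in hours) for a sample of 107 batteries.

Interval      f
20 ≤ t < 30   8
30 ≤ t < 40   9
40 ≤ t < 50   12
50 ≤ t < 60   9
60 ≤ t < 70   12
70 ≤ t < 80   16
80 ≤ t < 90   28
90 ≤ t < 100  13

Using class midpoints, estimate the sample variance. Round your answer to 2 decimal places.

478.89

Midpoints: 25, 35, 45, 55, 65, 75, 85, 95
n = 107, Σfm = 7145, mean = 66.7757
Σfm² = 527875
Σf(m − x̄)² = Σfm² − (Σfm)²/n = 527875 − 7145²/107 = 50762.6168
Sample variance = 50762.6168 / 106 = 478.8926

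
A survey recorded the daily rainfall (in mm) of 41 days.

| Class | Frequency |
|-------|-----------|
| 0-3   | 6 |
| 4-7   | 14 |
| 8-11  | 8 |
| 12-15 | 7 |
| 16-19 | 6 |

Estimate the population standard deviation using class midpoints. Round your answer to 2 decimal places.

Midpoints: 1.5, 5.5, 9.5, 13.5, 17.5
n = 41, Σfm = 361.5, mean = 8.8171
Σfm² = 4272.25
Σf(m − x̄)² = Σfm² − (Σfm)²/n = 4272.25 − 361.5²/41 = 1084.8780
Population variance = 1084.8780 / 41 = 26.4604
Standard deviation = √26.4604 = 5.1440

5.14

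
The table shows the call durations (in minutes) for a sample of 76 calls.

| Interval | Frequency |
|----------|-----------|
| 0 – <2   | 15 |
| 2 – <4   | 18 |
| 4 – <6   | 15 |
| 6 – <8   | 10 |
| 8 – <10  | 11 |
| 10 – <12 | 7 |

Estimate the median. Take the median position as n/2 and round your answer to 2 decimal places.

Cumulative frequencies: 15, 33, 48, 58, 69, 76
n = 76; position = n/2 = 38.
This falls in the class 4 – <6: L = 4, F = 33, f = 15, h = 2.
Median ≈ 4 + ((38 − 33) / 15) × 2 = 4.6667

4.67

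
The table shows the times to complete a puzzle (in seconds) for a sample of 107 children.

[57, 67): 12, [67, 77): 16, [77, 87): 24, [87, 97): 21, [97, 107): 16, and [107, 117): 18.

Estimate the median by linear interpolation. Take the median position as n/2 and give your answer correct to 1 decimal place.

87.7

Cumulative frequencies: 12, 28, 52, 73, 89, 107
n = 107; position = n/2 = 53.5.
This falls in the class [87, 97): L = 87, F = 52, f = 21, h = 10.
Median ≈ 87 + ((53.5 − 52) / 21) × 10 = 87.7143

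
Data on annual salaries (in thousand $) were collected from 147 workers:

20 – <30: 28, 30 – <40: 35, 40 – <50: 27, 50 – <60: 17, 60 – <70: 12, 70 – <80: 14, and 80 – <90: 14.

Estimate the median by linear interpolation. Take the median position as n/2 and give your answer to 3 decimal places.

Cumulative frequencies: 28, 63, 90, 107, 119, 133, 147
n = 147; position = n/2 = 73.5.
This falls in the class 40 – <50: L = 40, F = 63, f = 27, h = 10.
Median ≈ 40 + ((73.5 − 63) / 27) × 10 = 43.8889

43.889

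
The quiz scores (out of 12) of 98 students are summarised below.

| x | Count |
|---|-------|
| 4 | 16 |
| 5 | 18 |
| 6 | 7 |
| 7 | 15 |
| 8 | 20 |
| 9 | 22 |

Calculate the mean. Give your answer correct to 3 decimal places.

6.724

Values: 4, 5, 6, 7, 8, 9
Σfx = 16×4 + 18×5 + 7×6 + 15×7 + 20×8 + 22×9 = 659
n = Σf = 98
Mean = 659 / 98 = 6.7245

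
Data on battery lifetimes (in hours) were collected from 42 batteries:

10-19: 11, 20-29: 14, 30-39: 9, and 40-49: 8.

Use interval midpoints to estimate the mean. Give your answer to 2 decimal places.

Midpoints: 14.5, 24.5, 34.5, 44.5
Σfm = 11×14.5 + 14×24.5 + 9×34.5 + 8×44.5 = 1169
n = Σf = 42
Mean = 1169 / 42 = 27.8333

27.83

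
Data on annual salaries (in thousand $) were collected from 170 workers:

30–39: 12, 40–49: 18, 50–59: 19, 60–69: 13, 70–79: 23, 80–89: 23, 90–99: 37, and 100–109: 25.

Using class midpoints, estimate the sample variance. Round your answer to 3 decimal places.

Midpoints: 34.5, 44.5, 54.5, 64.5, 74.5, 84.5, 94.5, 104.5
n = 170, Σfm = 12855, mean = 75.6176
Σfm² = 1055752.5
Σf(m − x̄)² = Σfm² − (Σfm)²/n = 1055752.5 − 12855²/170 = 83687.6471
Sample variance = 83687.6471 / 169 = 495.1932

495.193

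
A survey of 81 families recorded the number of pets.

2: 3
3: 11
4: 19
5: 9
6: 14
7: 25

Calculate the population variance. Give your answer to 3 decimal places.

Values: 2, 3, 4, 5, 6, 7
n = 81, Σfx = 419, mean = 5.1728
Σfx² = 2369
Σf(x − x̄)² = Σfx² − (Σfx)²/n = 2369 − 419²/81 = 201.5802
Population variance = 201.5802 / 81 = 2.4886

2.489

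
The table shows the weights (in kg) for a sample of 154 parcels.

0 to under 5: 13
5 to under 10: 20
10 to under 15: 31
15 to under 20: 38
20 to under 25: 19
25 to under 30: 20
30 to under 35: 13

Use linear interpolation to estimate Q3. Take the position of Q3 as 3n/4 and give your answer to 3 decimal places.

Cumulative frequencies: 13, 33, 64, 102, 121, 141, 154
n = 154; position = 3n/4 = 115.5.
This falls in the class 20 to under 25: L = 20, F = 102, f = 19, h = 5.
Upper quartile ≈ 20 + ((115.5 − 102) / 19) × 5 = 23.5526

23.553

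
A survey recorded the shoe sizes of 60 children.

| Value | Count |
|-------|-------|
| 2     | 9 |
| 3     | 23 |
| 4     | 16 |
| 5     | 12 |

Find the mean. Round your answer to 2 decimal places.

Values: 2, 3, 4, 5
Σfx = 9×2 + 23×3 + 16×4 + 12×5 = 211
n = Σf = 60
Mean = 211 / 60 = 3.5167

3.52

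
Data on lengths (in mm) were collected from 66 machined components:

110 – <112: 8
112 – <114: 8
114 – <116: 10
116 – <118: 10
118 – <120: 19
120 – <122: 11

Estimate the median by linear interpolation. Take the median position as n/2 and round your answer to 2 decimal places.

117.40

Cumulative frequencies: 8, 16, 26, 36, 55, 66
n = 66; position = n/2 = 33.
This falls in the class 116 – <118: L = 116, F = 26, f = 10, h = 2.
Median ≈ 116 + ((33 − 26) / 10) × 2 = 117.4000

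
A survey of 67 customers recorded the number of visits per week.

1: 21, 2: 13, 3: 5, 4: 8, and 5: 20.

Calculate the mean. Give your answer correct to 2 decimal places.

Values: 1, 2, 3, 4, 5
Σfx = 21×1 + 13×2 + 5×3 + 8×4 + 20×5 = 194
n = Σf = 67
Mean = 194 / 67 = 2.8955

2.90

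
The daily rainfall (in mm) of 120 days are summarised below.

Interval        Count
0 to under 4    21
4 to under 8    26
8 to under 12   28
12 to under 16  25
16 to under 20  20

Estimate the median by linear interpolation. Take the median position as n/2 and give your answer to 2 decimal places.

9.86

Cumulative frequencies: 21, 47, 75, 100, 120
n = 120; position = n/2 = 60.
This falls in the class 8 to under 12: L = 8, F = 47, f = 28, h = 4.
Median ≈ 8 + ((60 − 47) / 28) × 4 = 9.8571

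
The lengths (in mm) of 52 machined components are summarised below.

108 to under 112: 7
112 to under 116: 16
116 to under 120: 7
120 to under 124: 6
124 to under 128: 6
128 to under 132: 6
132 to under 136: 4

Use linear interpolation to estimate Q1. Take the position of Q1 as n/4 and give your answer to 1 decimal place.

Cumulative frequencies: 7, 23, 30, 36, 42, 48, 52
n = 52; position = n/4 = 13.
This falls in the class 112 to under 116: L = 112, F = 7, f = 16, h = 4.
Lower quartile ≈ 112 + ((13 − 7) / 16) × 4 = 113.5000

113.5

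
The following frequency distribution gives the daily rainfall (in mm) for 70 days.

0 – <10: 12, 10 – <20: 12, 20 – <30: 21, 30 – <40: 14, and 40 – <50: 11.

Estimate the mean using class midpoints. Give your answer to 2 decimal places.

Midpoints: 5, 15, 25, 35, 45
Σfm = 12×5 + 12×15 + 21×25 + 14×35 + 11×45 = 1750
n = Σf = 70
Mean = 1750 / 70 = 25.0000

25.00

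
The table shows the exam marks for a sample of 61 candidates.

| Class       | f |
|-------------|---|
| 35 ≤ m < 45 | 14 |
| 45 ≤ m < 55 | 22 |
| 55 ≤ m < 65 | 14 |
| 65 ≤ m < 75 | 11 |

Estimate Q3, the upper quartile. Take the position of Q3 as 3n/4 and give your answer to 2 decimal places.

Cumulative frequencies: 14, 36, 50, 61
n = 61; position = 3n/4 = 45.75.
This falls in the class 55 ≤ m < 65: L = 55, F = 36, f = 14, h = 10.
Upper quartile ≈ 55 + ((45.75 − 36) / 14) × 10 = 61.9643

61.96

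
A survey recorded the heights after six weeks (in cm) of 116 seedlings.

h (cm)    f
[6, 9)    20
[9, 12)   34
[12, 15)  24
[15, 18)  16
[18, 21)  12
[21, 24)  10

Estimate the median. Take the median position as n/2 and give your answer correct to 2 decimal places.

Cumulative frequencies: 20, 54, 78, 94, 106, 116
n = 116; position = n/2 = 58.
This falls in the class [12, 15): L = 12, F = 54, f = 24, h = 3.
Median ≈ 12 + ((58 − 54) / 24) × 3 = 12.5000

12.50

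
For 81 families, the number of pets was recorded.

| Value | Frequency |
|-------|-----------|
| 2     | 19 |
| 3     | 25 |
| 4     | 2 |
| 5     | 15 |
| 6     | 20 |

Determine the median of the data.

Cumulative frequencies: 19, 44, 46, 61, 81
n = 81, so the median is the value in position (n+1)/2 = 41.
Position 41 falls at value 3.

3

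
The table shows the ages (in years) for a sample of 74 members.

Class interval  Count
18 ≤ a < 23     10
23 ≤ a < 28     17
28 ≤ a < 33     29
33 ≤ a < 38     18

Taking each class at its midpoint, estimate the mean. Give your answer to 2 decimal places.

29.22

Midpoints: 20.5, 25.5, 30.5, 35.5
Σfm = 10×20.5 + 17×25.5 + 29×30.5 + 18×35.5 = 2162
n = Σf = 74
Mean = 2162 / 74 = 29.2162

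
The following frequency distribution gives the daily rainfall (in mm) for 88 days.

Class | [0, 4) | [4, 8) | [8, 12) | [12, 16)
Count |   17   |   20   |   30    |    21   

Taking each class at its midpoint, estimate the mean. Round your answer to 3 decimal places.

8.500

Midpoints: 2, 6, 10, 14
Σfm = 17×2 + 20×6 + 30×10 + 21×14 = 748
n = Σf = 88
Mean = 748 / 88 = 8.5000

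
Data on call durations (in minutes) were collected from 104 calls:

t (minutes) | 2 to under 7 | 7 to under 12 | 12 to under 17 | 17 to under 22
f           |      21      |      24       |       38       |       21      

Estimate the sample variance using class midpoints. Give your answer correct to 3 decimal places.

Midpoints: 4.5, 9.5, 14.5, 19.5
n = 104, Σfm = 1283, mean = 12.3365
Σfm² = 18566
Σf(m − x̄)² = Σfm² − (Σfm)²/n = 18566 − 1283²/104 = 2738.2212
Sample variance = 2738.2212 / 103 = 26.5847

26.585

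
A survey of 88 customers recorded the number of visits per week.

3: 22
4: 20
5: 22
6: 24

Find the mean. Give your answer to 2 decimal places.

4.55

Values: 3, 4, 5, 6
Σfx = 22×3 + 20×4 + 22×5 + 24×6 = 400
n = Σf = 88
Mean = 400 / 88 = 4.5455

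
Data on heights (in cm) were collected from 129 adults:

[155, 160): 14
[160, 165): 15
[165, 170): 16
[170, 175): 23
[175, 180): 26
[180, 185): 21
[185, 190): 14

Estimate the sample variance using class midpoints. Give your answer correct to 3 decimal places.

Midpoints: 157.5, 162.5, 167.5, 172.5, 177.5, 182.5, 187.5
n = 129, Σfm = 22362.5, mean = 173.3527
Σfm² = 3887456.25
Σf(m − x̄)² = Σfm² − (Σfm)²/n = 3887456.25 − 22362.5²/129 = 10856.2016
Sample variance = 10856.2016 / 128 = 84.8141

84.814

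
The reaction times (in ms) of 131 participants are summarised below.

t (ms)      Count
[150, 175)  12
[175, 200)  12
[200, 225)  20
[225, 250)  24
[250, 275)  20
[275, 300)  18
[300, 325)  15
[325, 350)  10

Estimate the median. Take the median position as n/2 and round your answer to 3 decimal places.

247.396

Cumulative frequencies: 12, 24, 44, 68, 88, 106, 121, 131
n = 131; position = n/2 = 65.5.
This falls in the class [225, 250): L = 225, F = 44, f = 24, h = 25.
Median ≈ 225 + ((65.5 − 44) / 24) × 25 = 247.3958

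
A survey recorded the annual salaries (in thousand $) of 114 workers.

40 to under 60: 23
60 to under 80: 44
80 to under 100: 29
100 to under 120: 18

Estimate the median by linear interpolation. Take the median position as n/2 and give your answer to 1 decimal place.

Cumulative frequencies: 23, 67, 96, 114
n = 114; position = n/2 = 57.
This falls in the class 60 to under 80: L = 60, F = 23, f = 44, h = 20.
Median ≈ 60 + ((57 − 23) / 44) × 20 = 75.4545

75.5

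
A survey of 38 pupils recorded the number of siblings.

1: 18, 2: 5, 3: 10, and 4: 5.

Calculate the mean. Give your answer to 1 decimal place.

2.1

Values: 1, 2, 3, 4
Σfx = 18×1 + 5×2 + 10×3 + 5×4 = 78
n = Σf = 38
Mean = 78 / 38 = 2.0526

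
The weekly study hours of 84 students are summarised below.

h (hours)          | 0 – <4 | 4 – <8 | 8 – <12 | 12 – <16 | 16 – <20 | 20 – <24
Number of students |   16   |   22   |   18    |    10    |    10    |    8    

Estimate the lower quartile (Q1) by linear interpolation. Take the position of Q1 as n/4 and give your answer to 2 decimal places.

Cumulative frequencies: 16, 38, 56, 66, 76, 84
n = 84; position = n/4 = 21.
This falls in the class 4 – <8: L = 4, F = 16, f = 22, h = 4.
Lower quartile ≈ 4 + ((21 − 16) / 22) × 4 = 4.9091

4.91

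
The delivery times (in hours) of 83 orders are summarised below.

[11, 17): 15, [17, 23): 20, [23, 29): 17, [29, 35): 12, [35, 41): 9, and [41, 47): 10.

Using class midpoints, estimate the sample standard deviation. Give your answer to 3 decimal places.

9.756

Midpoints: 14, 20, 26, 32, 38, 44
n = 83, Σfm = 2218, mean = 26.7229
Σfm² = 67076
Σf(m − x̄)² = Σfm² − (Σfm)²/n = 67076 − 2218²/83 = 7804.6265
Sample variance = 7804.6265 / 82 = 95.1784
Standard deviation = √95.1784 = 9.7559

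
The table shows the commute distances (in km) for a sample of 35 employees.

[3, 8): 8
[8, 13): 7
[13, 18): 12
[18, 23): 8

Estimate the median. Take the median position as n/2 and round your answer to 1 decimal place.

Cumulative frequencies: 8, 15, 27, 35
n = 35; position = n/2 = 17.5.
This falls in the class [13, 18): L = 13, F = 15, f = 12, h = 5.
Median ≈ 13 + ((17.5 − 15) / 12) × 5 = 14.0417

14.0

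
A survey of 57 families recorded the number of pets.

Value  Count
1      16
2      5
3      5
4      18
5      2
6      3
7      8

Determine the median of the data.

Cumulative frequencies: 16, 21, 26, 44, 46, 49, 57
n = 57, so the median is the value in position (n+1)/2 = 29.
Position 29 falls at value 4.

4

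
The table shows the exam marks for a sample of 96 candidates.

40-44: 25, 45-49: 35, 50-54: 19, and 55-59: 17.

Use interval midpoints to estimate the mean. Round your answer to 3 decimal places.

Midpoints: 42, 47, 52, 57
Σfm = 25×42 + 35×47 + 19×52 + 17×57 = 4652
n = Σf = 96
Mean = 4652 / 96 = 48.4583

48.458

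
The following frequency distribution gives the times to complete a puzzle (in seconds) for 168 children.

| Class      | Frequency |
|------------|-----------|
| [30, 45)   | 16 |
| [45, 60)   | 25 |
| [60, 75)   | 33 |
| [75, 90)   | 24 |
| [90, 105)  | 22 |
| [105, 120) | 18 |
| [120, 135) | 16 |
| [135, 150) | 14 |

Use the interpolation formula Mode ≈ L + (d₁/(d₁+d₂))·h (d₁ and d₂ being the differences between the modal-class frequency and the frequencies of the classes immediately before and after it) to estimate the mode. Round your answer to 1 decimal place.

Modal class: [60, 75) (highest frequency 33).
d₁ = 33 − 25 = 8, d₂ = 33 − 24 = 9
Mode ≈ 60 + (8/(8+9)) × 15 = 60 + 7.0588 = 67.0588

67.1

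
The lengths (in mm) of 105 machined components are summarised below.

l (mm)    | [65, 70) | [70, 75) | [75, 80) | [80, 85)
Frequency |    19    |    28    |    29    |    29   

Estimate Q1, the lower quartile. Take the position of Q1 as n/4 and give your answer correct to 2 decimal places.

Cumulative frequencies: 19, 47, 76, 105
n = 105; position = n/4 = 26.25.
This falls in the class [70, 75): L = 70, F = 19, f = 28, h = 5.
Lower quartile ≈ 70 + ((26.25 − 19) / 28) × 5 = 71.2946

71.29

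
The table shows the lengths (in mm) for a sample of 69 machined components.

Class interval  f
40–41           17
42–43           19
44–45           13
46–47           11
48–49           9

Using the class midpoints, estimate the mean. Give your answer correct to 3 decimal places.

Midpoints: 40.5, 42.5, 44.5, 46.5, 48.5
Σfm = 17×40.5 + 19×42.5 + 13×44.5 + 11×46.5 + 9×48.5 = 3022.5
n = Σf = 69
Mean = 3022.5 / 69 = 43.8043

43.804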